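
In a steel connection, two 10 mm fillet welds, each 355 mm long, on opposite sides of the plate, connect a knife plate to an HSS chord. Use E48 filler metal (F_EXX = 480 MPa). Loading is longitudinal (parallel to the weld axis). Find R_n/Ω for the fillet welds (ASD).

R_n/Ω ≈ 723 kN

Effective throat t_e = 0.707 × 10 = 7.07 mm.
Total length L = 710 mm; A_we = 7.07 × 710 = 5020 mm².
F_nw = 0.6 F_EXX = 0.6 × 480 = 288 MPa.
R_n = 288 × 5020 × 10⁻³ = 1446 kN; R_n/Ω = 1446/2.0 = 722.8 kN.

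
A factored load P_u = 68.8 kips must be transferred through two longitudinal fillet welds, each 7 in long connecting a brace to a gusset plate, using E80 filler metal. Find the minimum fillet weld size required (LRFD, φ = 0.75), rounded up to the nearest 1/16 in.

w = 1/4 in

E80XX → F_EXX = 80 ksi.
Total weld length L = 14 in.
Required throat t_e = P_u / (φ × 0.6 F_EXX × L) = 68.8 / (0.75 × 0.6 × 80 × 14) = 0.1365 in.
Required leg w = t_e / 0.707 = 0.1931 in → use 1/4 in.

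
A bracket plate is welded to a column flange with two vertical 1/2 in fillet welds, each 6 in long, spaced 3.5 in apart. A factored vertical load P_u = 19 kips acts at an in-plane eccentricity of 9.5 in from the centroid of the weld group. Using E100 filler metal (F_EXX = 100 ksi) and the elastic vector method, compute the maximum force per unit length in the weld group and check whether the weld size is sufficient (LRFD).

Total weld length L_w = 12 in. Treat welds as unit-width lines.
Polar moment about centroid: J = 2[d³/12 + d(b/2)²] = 2[6³/12 + 6×1.75²] = 72.75 in³.
Direct shear f_v = P/L_w = 19 / 12 = 1.583 kip/in (vertical).
Torsion M = P·e = 19 × 9.5 = 180.5 kip·in.
Critical point at (x, y) = (1.75, 3) from centroid. f_tx = M·y/J = 7.443 kip/in; f_ty = M·x/J = 4.342 kip/in.
Resultant f_max = √[f_tx² + (f_v + f_ty)²] = √[7.443² + (1.583 + 4.342)²] = 9.514 kip/in.
Capacity per unit length: φr_n = 0.75 × 0.6 × 100 × (0.707 × 0.5) = 15.91 kip/in.
9.514 ≤ 15.91 → adequate.

f_max ≈ 9.51 kip/in; adequate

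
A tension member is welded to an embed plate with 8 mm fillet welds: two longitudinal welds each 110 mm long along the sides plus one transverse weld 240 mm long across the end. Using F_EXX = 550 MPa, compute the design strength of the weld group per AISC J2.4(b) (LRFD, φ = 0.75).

t_e = 0.707 × 8 = 5.656 mm.
R_nwl = 0.6 × 550 × 5.656 × 220 × 10⁻³ = 410.6 kN (longitudinal, 2 welds).
R_nwt = 0.6 × 550 × 5.656 × 240 × 10⁻³ = 448 kN (transverse, base value).
(i) R_nwl + R_nwt = 858.6 kN; (ii) 0.85 R_nwl + 1.5 R_nwt = 1021 kN.
R_n = max = 1021 kN [governs: (ii)]; φR_n = 765.7 kN.

φR_n ≈ 766 kN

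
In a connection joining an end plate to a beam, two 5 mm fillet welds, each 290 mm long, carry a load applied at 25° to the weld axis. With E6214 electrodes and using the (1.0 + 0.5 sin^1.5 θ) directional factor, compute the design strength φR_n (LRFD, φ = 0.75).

E62XX → F_EXX = 620 MPa.
t_e = 0.707 × 5 = 3.535 mm; A_we = 3.535 × 580 = 2050 mm².
Directional factor: 1.0 + 0.5 sin^1.5(25°) = 1.137.
F_nw = 0.6 × 620 × 1.137 = 423.1 MPa.
φR_n = 0.75 × 423.1 × 2050 × 10⁻³ = 650.6 kN.

φR_n ≈ 651 kN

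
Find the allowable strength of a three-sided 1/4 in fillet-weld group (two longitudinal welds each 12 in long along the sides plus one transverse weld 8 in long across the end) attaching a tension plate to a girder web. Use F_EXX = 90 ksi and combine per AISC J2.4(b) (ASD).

t_e = 0.707 × 0.25 = 0.1767 in.
R_nwl = 0.6 × 90 × 0.1767 × 24 = 229.1 kip (longitudinal, 2 welds).
R_nwt = 0.6 × 90 × 0.1767 × 8 = 76.36 kip (transverse, base value).
(i) R_nwl + R_nwt = 305.4 kip; (ii) 0.85 R_nwl + 1.5 R_nwt = 309.2 kip.
R_n = max = 309.2 kip [governs: (ii)]; R_n/Ω = 154.6 kip.

R_n/Ω ≈ 155 kip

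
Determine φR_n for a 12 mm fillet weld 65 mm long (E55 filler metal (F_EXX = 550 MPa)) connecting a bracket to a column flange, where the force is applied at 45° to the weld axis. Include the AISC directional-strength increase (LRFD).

t_e = 0.707 × 12 = 8.484 mm; A_we = 8.484 × 65 = 551.5 mm².
Directional factor: 1.0 + 0.5 sin^1.5(45°) = 1.297.
F_nw = 0.6 × 550 × 1.297 = 428.1 MPa.
φR_n = 0.75 × 428.1 × 551.5 × 10⁻³ = 177.1 kN.

φR_n ≈ 177 kN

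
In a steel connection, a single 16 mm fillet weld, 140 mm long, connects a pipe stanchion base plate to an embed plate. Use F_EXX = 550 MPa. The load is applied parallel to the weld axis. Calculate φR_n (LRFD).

φR_n ≈ 392 kN

Effective throat t_e = 0.707 × 16 = 11.31 mm.
Total length L = 140 mm; A_we = 11.31 × 140 = 1584 mm².
F_nw = 0.6 F_EXX = 0.6 × 550 = 330 MPa.
φR_n = 0.75 × 330 × 1584 × 10⁻³ = 392 kN.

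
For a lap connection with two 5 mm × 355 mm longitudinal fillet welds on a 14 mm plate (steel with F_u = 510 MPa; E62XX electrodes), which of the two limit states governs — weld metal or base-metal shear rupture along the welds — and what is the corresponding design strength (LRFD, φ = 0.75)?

E62XX → F_EXX = 620 MPa.
t_e = 0.707 × 5 = 3.535 mm; L = 710 mm.
Weld metal: φR_n = 0.75 × 0.6 × 620 × 3.535 × 710 × 10⁻³ = 700.2 kN.
Base metal (shear rupture): φR_n = 0.75 × 0.6 × 510 × 14 × 710 × 10⁻³ = 2281 kN.
Governing: weld metal.

φR_n ≈ 700 kN (weld metal governs)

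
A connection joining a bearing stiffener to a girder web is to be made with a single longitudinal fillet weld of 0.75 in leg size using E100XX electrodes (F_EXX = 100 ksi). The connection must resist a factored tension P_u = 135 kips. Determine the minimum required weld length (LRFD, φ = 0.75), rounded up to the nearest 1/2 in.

Throat t_e = 0.707 × 0.75 = 0.5302 in.
φr_n = 0.75 × 0.6 × 100 × 0.5302 = 23.86 kips/in.
L_req = P_u / φr_n = 135 / 23.86 = 5.658 in total.
Round up → use L = 6 in.

L = 6 in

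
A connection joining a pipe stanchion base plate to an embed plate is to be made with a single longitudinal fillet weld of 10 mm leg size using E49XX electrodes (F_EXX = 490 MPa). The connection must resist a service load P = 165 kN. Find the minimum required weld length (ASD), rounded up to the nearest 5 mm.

Throat t_e = 0.707 × 10 = 7.07 mm.
r_n/Ω = (0.6 × 490 × 7.07) / 2.0 = 1039 N/mm = 1.039 kN/mm.
L_req = P / (r_n/Ω) = 165 / 1.039 = 158.8 mm total.
Round up → use L = 160 mm.

L = 160 mm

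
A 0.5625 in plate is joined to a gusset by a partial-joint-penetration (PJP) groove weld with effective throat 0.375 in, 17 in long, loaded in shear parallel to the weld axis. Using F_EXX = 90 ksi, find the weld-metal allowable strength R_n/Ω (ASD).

Effective throat (given) t_e = 0.375 in.
A_we = 0.375 × 17 = 6.375 in².
F_nw = 0.6 F_EXX = 54 ksi.
R_n/Ω = (54 × 6.375) / 2.0 = 172.1 kip.

R_n/Ω ≈ 172 kip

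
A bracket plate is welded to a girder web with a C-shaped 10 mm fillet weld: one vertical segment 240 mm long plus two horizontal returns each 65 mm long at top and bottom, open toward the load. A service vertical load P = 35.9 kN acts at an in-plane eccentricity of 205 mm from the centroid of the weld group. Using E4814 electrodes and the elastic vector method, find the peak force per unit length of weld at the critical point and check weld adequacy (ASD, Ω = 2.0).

f_max ≈ 357 N/mm; adequate

E48XX → F_EXX = 480 MPa.
Total weld length L_w = 370 mm. Treat welds as unit-width lines.
Centroid: x̄ = 2×65×32.5 / 370 = 11.42 mm from the vertical weld.
Polar moment about centroid: J = I_x + I_y = [240³/12 + 2×65×120²] + [240×11.42² + 2(65³/12 + 65×21.08²)] = 3159000 mm³.
Direct shear f_v = P/L_w = 35.9×10³ / 370 = 97.03 N/mm (vertical).
Torsion M = P·e = 35.9×10³ × 205 = 7359500 N·mm.
Critical point at (x, y) = (53.58, 120) from centroid. f_tx = M·y/J = 279.6 N/mm; f_ty = M·x/J = 124.8 N/mm.
Resultant f_max = √[f_tx² + (f_v + f_ty)²] = √[279.6² + (97.03 + 124.8)²] = 356.9 N/mm.
Capacity per unit length: r_n/Ω = (1/2.0) × 0.6 × 480 × (0.707 × 10) = 1018 N/mm.
356.9 ≤ 1018 → adequate.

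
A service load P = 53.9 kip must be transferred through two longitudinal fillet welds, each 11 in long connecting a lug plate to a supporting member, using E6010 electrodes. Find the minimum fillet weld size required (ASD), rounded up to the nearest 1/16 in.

E60XX → F_EXX = 60 ksi.
Total weld length L = 22 in.
Required throat t_e = P × Ω / (0.6 F_EXX × L) = 53.9 × 2.0 / (0.6 × 60 × 22) = 0.1361 in.
Required leg w = t_e / 0.707 = 0.1925 in → use 1/4 in.

w = 1/4 in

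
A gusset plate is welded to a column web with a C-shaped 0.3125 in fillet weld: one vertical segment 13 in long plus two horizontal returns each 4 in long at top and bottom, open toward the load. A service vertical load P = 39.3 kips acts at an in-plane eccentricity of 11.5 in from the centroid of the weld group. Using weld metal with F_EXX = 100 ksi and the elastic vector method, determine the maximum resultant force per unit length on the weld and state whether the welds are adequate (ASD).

Total weld length L_w = 21 in. Treat welds as unit-width lines.
Centroid: x̄ = 2×4×2 / 21 = 0.7619 in from the vertical weld.
Polar moment about centroid: J = I_x + I_y = [13³/12 + 2×4×6.5²] + [13×0.7619² + 2(4³/12 + 4×1.238²)] = 551.6 in³.
Direct shear f_v = P/L_w = 39.3 / 21 = 1.871 kip/in (vertical).
Torsion M = P·e = 39.3 × 11.5 = 451.95 kip·in.
Critical point at (x, y) = (3.238, 6.5) from centroid. f_tx = M·y/J = 5.326 kip/in; f_ty = M·x/J = 2.653 kip/in.
Resultant f_max = √[f_tx² + (f_v + f_ty)²] = √[5.326² + (1.871 + 2.653)²] = 6.989 kip/in.
Capacity per unit length: r_n/Ω = (1/2.0) × 0.6 × 100 × (0.707 × 0.3125) = 6.628 kip/in.
6.989 > 6.628 → NOT adequate.

f_max ≈ 6.99 kip/in; NOT adequate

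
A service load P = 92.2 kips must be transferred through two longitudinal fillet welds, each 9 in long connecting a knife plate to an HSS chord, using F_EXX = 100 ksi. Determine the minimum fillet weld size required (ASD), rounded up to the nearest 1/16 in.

w = 1/4 in

Total weld length L = 18 in.
Required throat t_e = P × Ω / (0.6 F_EXX × L) = 92.2 × 2.0 / (0.6 × 100 × 18) = 0.1707 in.
Required leg w = t_e / 0.707 = 0.2415 in → use 1/4 in.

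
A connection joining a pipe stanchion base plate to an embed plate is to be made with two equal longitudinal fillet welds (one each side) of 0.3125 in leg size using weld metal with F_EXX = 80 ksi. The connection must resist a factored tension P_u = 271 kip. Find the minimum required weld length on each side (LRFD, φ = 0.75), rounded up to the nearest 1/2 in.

Throat t_e = 0.707 × 0.3125 = 0.2209 in.
φr_n = 0.75 × 0.6 × 80 × 0.2209 = 7.954 kip/in.
L_req = P_u / φr_n = 271 / 7.954 = 34.07 in total.
Per side: 34.07 / 2 = 17.04 in.
Round up → use L = 17.5 in on each side.

L = 17.5 in on each side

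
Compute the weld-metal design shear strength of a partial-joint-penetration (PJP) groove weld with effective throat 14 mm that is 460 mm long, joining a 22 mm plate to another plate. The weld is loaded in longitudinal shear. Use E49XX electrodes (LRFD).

E49XX → F_EXX = 490 MPa.
Effective throat (given) t_e = 14 mm.
A_we = 14 × 460 = 6440 mm².
F_nw = 0.6 F_EXX = 294 MPa.
φR_n = 0.75 × 294 × 6440 × 10⁻³ = 1420 kN.

φR_n ≈ 1420 kN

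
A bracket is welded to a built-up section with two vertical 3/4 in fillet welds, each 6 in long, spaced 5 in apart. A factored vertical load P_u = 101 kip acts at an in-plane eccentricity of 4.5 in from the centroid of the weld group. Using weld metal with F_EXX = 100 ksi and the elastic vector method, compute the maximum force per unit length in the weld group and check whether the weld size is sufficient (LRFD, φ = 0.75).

f_max ≈ 22.3 kip/in; adequate

Total weld length L_w = 12 in. Treat welds as unit-width lines.
Polar moment about centroid: J = 2[d³/12 + d(b/2)²] = 2[6³/12 + 6×2.5²] = 111 in³.
Direct shear f_v = P/L_w = 101 / 12 = 8.417 kip/in (vertical).
Torsion M = P·e = 101 × 4.5 = 454.5 kip·in.
Critical point at (x, y) = (2.5, 3) from centroid. f_tx = M·y/J = 12.28 kip/in; f_ty = M·x/J = 10.24 kip/in.
Resultant f_max = √[f_tx² + (f_v + f_ty)²] = √[12.28² + (8.417 + 10.24)²] = 22.33 kip/in.
Capacity per unit length: φr_n = 0.75 × 0.6 × 100 × (0.707 × 0.75) = 23.86 kip/in.
22.33 ≤ 23.86 → adequate.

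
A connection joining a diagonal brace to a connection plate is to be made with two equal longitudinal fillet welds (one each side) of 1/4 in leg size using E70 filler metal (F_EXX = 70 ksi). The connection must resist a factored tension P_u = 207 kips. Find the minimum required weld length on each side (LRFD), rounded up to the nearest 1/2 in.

Throat t_e = 0.707 × 0.25 = 0.1767 in.
φr_n = 0.75 × 0.6 × 70 × 0.1767 = 5.568 kips/in.
L_req = P_u / φr_n = 207 / 5.568 = 37.18 in total.
Per side: 37.18 / 2 = 18.59 in.
Round up → use L = 19 in on each side.

L = 19 in on each side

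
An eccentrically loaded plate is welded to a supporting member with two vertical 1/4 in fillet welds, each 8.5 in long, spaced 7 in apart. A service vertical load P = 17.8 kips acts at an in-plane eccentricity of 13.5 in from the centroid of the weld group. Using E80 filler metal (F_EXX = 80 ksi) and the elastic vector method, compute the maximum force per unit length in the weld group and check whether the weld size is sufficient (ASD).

Total weld length L_w = 17 in. Treat welds as unit-width lines.
Polar moment about centroid: J = 2[d³/12 + d(b/2)²] = 2[8.5³/12 + 8.5×3.5²] = 310.6 in³.
Direct shear f_v = P/L_w = 17.8 / 17 = 1.047 kip/in (vertical).
Torsion M = P·e = 17.8 × 13.5 = 240.3 kip·in.
Critical point at (x, y) = (3.5, 4.25) from centroid. f_tx = M·y/J = 3.288 kip/in; f_ty = M·x/J = 2.708 kip/in.
Resultant f_max = √[f_tx² + (f_v + f_ty)²] = √[3.288² + (1.047 + 2.708)²] = 4.991 kip/in.
Capacity per unit length: r_n/Ω = (1/2.0) × 0.6 × 80 × (0.707 × 0.25) = 4.242 kip/in.
4.991 > 4.242 → NOT adequate.

f_max ≈ 4.99 kip/in; NOT adequate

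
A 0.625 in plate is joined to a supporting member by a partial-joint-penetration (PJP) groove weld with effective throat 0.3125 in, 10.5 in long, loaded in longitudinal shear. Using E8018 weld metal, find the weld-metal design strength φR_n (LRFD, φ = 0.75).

φR_n ≈ 118 kips

E80XX → F_EXX = 80 ksi.
Effective throat (given) t_e = 0.3125 in.
A_we = 0.3125 × 10.5 = 3.281 in².
F_nw = 0.6 F_EXX = 48 ksi.
φR_n = 0.75 × 48 × 3.281 = 118.1 kips.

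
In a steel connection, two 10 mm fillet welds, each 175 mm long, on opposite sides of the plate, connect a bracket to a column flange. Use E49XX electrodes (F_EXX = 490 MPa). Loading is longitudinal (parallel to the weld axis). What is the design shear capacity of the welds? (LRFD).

φR_n ≈ 546 kN

Effective throat t_e = 0.707 × 10 = 7.07 mm.
Total length L = 350 mm; A_we = 7.07 × 350 = 2474 mm².
F_nw = 0.6 F_EXX = 0.6 × 490 = 294 MPa.
φR_n = 0.75 × 294 × 2474 × 10⁻³ = 545.6 kN.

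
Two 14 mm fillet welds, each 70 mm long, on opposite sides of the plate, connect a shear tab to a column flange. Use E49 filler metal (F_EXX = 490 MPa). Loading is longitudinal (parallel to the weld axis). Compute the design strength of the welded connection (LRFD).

φR_n ≈ 306 kN

Effective throat t_e = 0.707 × 14 = 9.898 mm.
Total length L = 140 mm; A_we = 9.898 × 140 = 1386 mm².
F_nw = 0.6 F_EXX = 0.6 × 490 = 294 MPa.
φR_n = 0.75 × 294 × 1386 × 10⁻³ = 305.6 kN.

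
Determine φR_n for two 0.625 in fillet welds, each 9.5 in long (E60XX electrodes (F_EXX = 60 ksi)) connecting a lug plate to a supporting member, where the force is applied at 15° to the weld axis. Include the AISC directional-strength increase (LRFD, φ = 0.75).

t_e = 0.707 × 0.625 = 0.4419 in; A_we = 0.4419 × 19 = 8.396 in².
Directional factor: 1.0 + 0.5 sin^1.5(15°) = 1.066.
F_nw = 0.6 × 60 × 1.066 = 38.37 ksi.
φR_n = 0.75 × 38.37 × 8.396 = 241.6 kip.

φR_n ≈ 242 kip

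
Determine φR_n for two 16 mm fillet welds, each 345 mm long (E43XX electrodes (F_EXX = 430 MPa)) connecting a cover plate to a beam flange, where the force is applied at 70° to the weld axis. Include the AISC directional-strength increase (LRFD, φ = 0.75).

φR_n ≈ 2200 kN

t_e = 0.707 × 16 = 11.31 mm; A_we = 11.31 × 690 = 7805 mm².
Directional factor: 1.0 + 0.5 sin^1.5(70°) = 1.455.
F_nw = 0.6 × 430 × 1.455 = 375.5 MPa.
φR_n = 0.75 × 375.5 × 7805 × 10⁻³ = 2198 kN.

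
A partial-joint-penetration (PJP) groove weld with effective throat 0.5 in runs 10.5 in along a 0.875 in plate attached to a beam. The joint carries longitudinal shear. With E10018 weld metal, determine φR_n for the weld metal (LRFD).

φR_n ≈ 236 kip

E100XX → F_EXX = 100 ksi.
Effective throat (given) t_e = 0.5 in.
A_we = 0.5 × 10.5 = 5.25 in².
F_nw = 0.6 F_EXX = 60 ksi.
φR_n = 0.75 × 60 × 5.25 = 236.2 kip.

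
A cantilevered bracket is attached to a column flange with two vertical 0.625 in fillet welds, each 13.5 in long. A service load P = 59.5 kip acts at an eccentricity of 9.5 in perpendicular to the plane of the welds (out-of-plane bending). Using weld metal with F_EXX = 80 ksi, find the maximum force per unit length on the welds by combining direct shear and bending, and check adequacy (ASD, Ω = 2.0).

L_w = 2 × 13.5 = 27 in; section modulus (unit throat) S = 2 × L²/6 = 60.75 in².
Direct shear f_v = P/L_w = 59.5/27 = 2.204 kip/in.
Moment M = P × e = 59.5 × 9.5 = 565.25 kip·in; bending f_b = M/S = 9.305 kip/in.
f_max = √(f_v² + f_b²) = √(2.204² + 9.305²) = 9.562 kip/in.
r_n/Ω = (1/2.0) × 0.6 × 80 × (0.707 × 0.625) = 10.6 kip/in → adequate.

f_max ≈ 9.56 kip/in; adequate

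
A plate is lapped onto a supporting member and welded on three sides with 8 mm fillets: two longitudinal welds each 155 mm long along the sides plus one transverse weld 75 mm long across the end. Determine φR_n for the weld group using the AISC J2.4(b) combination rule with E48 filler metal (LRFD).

φR_n ≈ 470 kN

E48XX → F_EXX = 480 MPa.
t_e = 0.707 × 8 = 5.656 mm.
R_nwl = 0.6 × 480 × 5.656 × 310 × 10⁻³ = 505 kN (longitudinal, 2 welds).
R_nwt = 0.6 × 480 × 5.656 × 75 × 10⁻³ = 122.2 kN (transverse, base value).
(i) R_nwl + R_nwt = 627.1 kN; (ii) 0.85 R_nwl + 1.5 R_nwt = 612.5 kN.
R_n = max = 627.1 kN [governs: (i)]; φR_n = 470.4 kN.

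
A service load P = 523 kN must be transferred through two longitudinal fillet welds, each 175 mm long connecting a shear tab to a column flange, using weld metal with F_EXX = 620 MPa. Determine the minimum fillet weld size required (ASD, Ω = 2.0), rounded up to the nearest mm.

w = 12 mm

Total weld length L = 350 mm.
Required throat t_e = P × Ω / (0.6 F_EXX × L) = 523 × 2.0 / (0.6 × 620 × 350 × 10⁻³) = 8.034 mm.
Required leg w = t_e / 0.707 = 11.36 mm → use 12 mm.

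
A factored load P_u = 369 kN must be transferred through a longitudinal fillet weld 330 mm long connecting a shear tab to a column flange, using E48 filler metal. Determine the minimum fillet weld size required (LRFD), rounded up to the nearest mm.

w = 8 mm

E48XX → F_EXX = 480 MPa.
Total weld length L = 330 mm.
Required throat t_e = P_u / (φ × 0.6 F_EXX × L) = 369 / (0.75 × 0.6 × 480 × 330 × 10⁻³) = 5.177 mm.
Required leg w = t_e / 0.707 = 7.322 mm → use 8 mm.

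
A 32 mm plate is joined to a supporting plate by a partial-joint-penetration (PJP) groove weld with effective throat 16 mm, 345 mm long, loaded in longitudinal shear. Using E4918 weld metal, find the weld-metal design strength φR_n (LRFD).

E49XX → F_EXX = 490 MPa.
Effective throat (given) t_e = 16 mm.
A_we = 16 × 345 = 5520 mm².
F_nw = 0.6 F_EXX = 294 MPa.
φR_n = 0.75 × 294 × 5520 × 10⁻³ = 1217 kN.

φR_n ≈ 1220 kN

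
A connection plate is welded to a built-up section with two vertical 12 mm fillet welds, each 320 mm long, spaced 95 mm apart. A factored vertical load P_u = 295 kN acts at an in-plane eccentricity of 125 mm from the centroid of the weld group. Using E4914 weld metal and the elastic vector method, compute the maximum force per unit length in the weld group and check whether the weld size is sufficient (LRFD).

f_max ≈ 1110 N/mm; adequate

E49XX → F_EXX = 490 MPa.
Total weld length L_w = 640 mm. Treat welds as unit-width lines.
Polar moment about centroid: J = 2[d³/12 + d(b/2)²] = 2[320³/12 + 320×47.5²] = 6905000 mm³.
Direct shear f_v = P/L_w = 295×10³ / 640 = 460.9 N/mm (vertical).
Torsion M = P·e = 295×10³ × 125 = 36875000 N·mm.
Critical point at (x, y) = (47.5, 160) from centroid. f_tx = M·y/J = 854.4 N/mm; f_ty = M·x/J = 253.7 N/mm.
Resultant f_max = √[f_tx² + (f_v + f_ty)²] = √[854.4² + (460.9 + 253.7)²] = 1114 N/mm.
Capacity per unit length: φr_n = 0.75 × 0.6 × 490 × (0.707 × 12) = 1871 N/mm.
1114 ≤ 1871 → adequate.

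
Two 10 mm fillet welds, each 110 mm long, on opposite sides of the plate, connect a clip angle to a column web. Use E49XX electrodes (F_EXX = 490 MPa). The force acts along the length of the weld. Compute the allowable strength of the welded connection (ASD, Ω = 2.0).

R_n/Ω ≈ 229 kN

Effective throat t_e = 0.707 × 10 = 7.07 mm.
Total length L = 220 mm; A_we = 7.07 × 220 = 1555 mm².
F_nw = 0.6 F_EXX = 0.6 × 490 = 294 MPa.
R_n = 294 × 1555 × 10⁻³ = 457.3 kN; R_n/Ω = 457.3/2.0 = 228.6 kN.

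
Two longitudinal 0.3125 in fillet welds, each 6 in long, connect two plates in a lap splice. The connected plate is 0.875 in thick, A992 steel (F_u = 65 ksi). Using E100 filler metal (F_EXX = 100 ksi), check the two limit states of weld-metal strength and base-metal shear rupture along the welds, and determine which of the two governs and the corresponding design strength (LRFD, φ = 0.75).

t_e = 0.707 × 0.3125 = 0.2209 in; L = 12 in.
Weld metal: φR_n = 0.75 × 0.6 × 100 × 0.2209 × 12 = 119.3 kip.
Base metal (shear rupture): φR_n = 0.75 × 0.6 × 65 × 0.875 × 12 = 307.1 kip.
Governing: weld metal.

φR_n ≈ 119 kip (weld metal governs)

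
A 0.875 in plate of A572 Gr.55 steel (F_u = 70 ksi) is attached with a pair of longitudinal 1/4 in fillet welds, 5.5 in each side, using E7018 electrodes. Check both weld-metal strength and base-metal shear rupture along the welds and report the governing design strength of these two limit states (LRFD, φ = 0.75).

φR_n ≈ 61.2 kips (weld metal governs)

E70XX → F_EXX = 70 ksi.
t_e = 0.707 × 0.25 = 0.1767 in; L = 11 in.
Weld metal: φR_n = 0.75 × 0.6 × 70 × 0.1767 × 11 = 61.24 kips.
Base metal (shear rupture): φR_n = 0.75 × 0.6 × 70 × 0.875 × 11 = 303.2 kips.
Governing: weld metal.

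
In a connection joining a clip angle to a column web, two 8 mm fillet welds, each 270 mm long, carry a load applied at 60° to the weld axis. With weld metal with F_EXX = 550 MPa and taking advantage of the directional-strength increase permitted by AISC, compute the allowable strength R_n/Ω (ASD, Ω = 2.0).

R_n/Ω ≈ 707 kN

t_e = 0.707 × 8 = 5.656 mm; A_we = 5.656 × 540 = 3054 mm².
Directional factor: 1.0 + 0.5 sin^1.5(60°) = 1.403.
F_nw = 0.6 × 550 × 1.403 = 463 MPa.
R_n/Ω = (463 × 3054) / 2.0 × 10⁻³ = 707 kN.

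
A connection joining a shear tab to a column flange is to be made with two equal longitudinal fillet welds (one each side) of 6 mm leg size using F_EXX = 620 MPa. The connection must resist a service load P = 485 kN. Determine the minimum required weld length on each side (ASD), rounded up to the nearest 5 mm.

L = 310 mm on each side

Throat t_e = 0.707 × 6 = 4.242 mm.
r_n/Ω = (0.6 × 620 × 4.242) / 2.0 = 789 N/mm = 0.789 kN/mm.
L_req = P / (r_n/Ω) = 485 / 0.789 = 614.7 mm total.
Per side: 614.7 / 2 = 307.3 mm.
Round up → use L = 310 mm on each side.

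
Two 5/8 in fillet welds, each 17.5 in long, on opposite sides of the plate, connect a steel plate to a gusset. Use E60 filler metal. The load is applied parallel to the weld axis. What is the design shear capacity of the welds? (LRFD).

E60XX → F_EXX = 60 ksi.
Effective throat t_e = 0.707 × 0.625 = 0.4419 in.
Total length L = 35 in; A_we = 0.4419 × 35 = 15.47 in².
F_nw = 0.6 F_EXX = 0.6 × 60 = 36 ksi.
φR_n = 0.75 × 36 × 15.47 = 417.6 kip.

φR_n ≈ 418 kip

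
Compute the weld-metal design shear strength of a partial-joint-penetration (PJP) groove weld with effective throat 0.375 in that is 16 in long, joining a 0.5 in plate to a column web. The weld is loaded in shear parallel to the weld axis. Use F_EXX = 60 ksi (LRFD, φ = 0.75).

φR_n ≈ 162 kips

Effective throat (given) t_e = 0.375 in.
A_we = 0.375 × 16 = 6 in².
F_nw = 0.6 F_EXX = 36 ksi.
φR_n = 0.75 × 36 × 6 = 162 kips.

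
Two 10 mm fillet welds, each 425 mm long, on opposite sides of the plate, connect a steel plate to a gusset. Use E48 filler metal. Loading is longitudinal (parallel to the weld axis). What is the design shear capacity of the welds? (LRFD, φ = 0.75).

E48XX → F_EXX = 480 MPa.
Effective throat t_e = 0.707 × 10 = 7.07 mm.
Total length L = 850 mm; A_we = 7.07 × 850 = 6009 mm².
F_nw = 0.6 F_EXX = 0.6 × 480 = 288 MPa.
φR_n = 0.75 × 288 × 6009 × 10⁻³ = 1298 kN.

φR_n ≈ 1300 kN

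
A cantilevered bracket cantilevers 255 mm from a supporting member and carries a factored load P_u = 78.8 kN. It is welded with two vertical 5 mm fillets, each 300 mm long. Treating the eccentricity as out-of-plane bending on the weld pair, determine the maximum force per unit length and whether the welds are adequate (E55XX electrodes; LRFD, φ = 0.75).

f_max ≈ 683 N/mm; adequate

E55XX → F_EXX = 550 MPa.
L_w = 2 × 300 = 600 mm; section modulus (unit throat) S = 2 × L²/6 = 30000 mm².
Direct shear f_v = P/L_w = 78.8×10³/600 = 131.3 N/mm.
Moment M = P × e = 78.8×10³ × 255 = 20094000 N·mm; bending f_b = M/S = 669.8 N/mm.
f_max = √(f_v² + f_b²) = √(131.3² + 669.8²) = 682.6 N/mm.
φr_n = 0.75 × 0.6 × 550 × (0.707 × 5) = 874.9 N/mm → adequate.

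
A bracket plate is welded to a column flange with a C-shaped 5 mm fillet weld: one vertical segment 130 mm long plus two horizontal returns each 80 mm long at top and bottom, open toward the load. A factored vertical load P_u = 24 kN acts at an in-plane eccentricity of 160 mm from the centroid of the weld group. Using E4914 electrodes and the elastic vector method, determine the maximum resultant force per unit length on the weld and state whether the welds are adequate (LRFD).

E49XX → F_EXX = 490 MPa.
Total weld length L_w = 290 mm. Treat welds as unit-width lines.
Centroid: x̄ = 2×80×40 / 290 = 22.07 mm from the vertical weld.
Polar moment about centroid: J = I_x + I_y = [130³/12 + 2×80×65²] + [130×22.07² + 2(80³/12 + 80×17.93²)] = 1059000 mm³.
Direct shear f_v = P/L_w = 24×10³ / 290 = 82.76 N/mm (vertical).
Torsion M = P·e = 24×10³ × 160 = 3840000 N·mm.
Critical point at (x, y) = (57.93, 65) from centroid. f_tx = M·y/J = 235.7 N/mm; f_ty = M·x/J = 210 N/mm.
Resultant f_max = √[f_tx² + (f_v + f_ty)²] = √[235.7² + (82.76 + 210)²] = 375.8 N/mm.
Capacity per unit length: φr_n = 0.75 × 0.6 × 490 × (0.707 × 5) = 779.5 N/mm.
375.8 ≤ 779.5 → adequate.

f_max ≈ 376 N/mm; adequate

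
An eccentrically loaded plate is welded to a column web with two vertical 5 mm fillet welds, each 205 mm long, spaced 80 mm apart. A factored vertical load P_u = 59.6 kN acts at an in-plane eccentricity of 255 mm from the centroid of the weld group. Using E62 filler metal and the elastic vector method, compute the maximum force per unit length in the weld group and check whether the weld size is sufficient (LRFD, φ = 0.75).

E62XX → F_EXX = 620 MPa.
Total weld length L_w = 410 mm. Treat welds as unit-width lines.
Polar moment about centroid: J = 2[d³/12 + d(b/2)²] = 2[205³/12 + 205×40²] = 2092000 mm³.
Direct shear f_v = P/L_w = 59.6×10³ / 410 = 145.4 N/mm (vertical).
Torsion M = P·e = 59.6×10³ × 255 = 15198000 N·mm.
Critical point at (x, y) = (40, 102.5) from centroid. f_tx = M·y/J = 744.7 N/mm; f_ty = M·x/J = 290.6 N/mm.
Resultant f_max = √[f_tx² + (f_v + f_ty)²] = √[744.7² + (145.4 + 290.6)²] = 862.9 N/mm.
Capacity per unit length: φr_n = 0.75 × 0.6 × 620 × (0.707 × 5) = 986.3 N/mm.
862.9 ≤ 986.3 → adequate.

f_max ≈ 863 N/mm; adequate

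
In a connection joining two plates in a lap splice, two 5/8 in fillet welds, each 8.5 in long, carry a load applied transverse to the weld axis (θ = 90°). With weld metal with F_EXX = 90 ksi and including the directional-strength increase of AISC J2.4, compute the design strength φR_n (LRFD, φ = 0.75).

φR_n ≈ 456 kips

t_e = 0.707 × 0.625 = 0.4419 in; A_we = 0.4419 × 17 = 7.512 in².
Directional factor: 1.0 + 0.5 sin^1.5(90°) = 1.5.
F_nw = 0.6 × 90 × 1.5 = 81 ksi.
φR_n = 0.75 × 81 × 7.512 = 456.3 kips.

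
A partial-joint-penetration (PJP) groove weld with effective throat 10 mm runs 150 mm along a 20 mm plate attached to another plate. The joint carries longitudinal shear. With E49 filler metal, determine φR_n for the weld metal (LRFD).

E49XX → F_EXX = 490 MPa.
Effective throat (given) t_e = 10 mm.
A_we = 10 × 150 = 1500 mm².
F_nw = 0.6 F_EXX = 294 MPa.
φR_n = 0.75 × 294 × 1500 × 10⁻³ = 330.8 kN.

φR_n ≈ 331 kN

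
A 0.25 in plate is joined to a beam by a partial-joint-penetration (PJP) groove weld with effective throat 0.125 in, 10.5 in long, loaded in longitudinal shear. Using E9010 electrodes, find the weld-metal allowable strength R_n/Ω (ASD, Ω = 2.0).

R_n/Ω ≈ 35.4 kip

E90XX → F_EXX = 90 ksi.
Effective throat (given) t_e = 0.125 in.
A_we = 0.125 × 10.5 = 1.312 in².
F_nw = 0.6 F_EXX = 54 ksi.
R_n/Ω = (54 × 1.312) / 2.0 = 35.44 kip.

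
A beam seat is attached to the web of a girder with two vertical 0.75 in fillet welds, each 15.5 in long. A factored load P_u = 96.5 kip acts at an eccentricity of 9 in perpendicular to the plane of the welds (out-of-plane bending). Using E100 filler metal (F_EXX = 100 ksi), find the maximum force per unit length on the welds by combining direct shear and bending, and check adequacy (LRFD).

L_w = 2 × 15.5 = 31 in; section modulus (unit throat) S = 2 × L²/6 = 80.08 in².
Direct shear f_v = P/L_w = 96.5/31 = 3.113 kip/in.
Moment M = P × e = 96.5 × 9 = 868.5 kip·in; bending f_b = M/S = 10.84 kip/in.
f_max = √(f_v² + f_b²) = √(3.113² + 10.84²) = 11.28 kip/in.
φr_n = 0.75 × 0.6 × 100 × (0.707 × 0.75) = 23.86 kip/in → adequate.

f_max ≈ 11.3 kip/in; adequate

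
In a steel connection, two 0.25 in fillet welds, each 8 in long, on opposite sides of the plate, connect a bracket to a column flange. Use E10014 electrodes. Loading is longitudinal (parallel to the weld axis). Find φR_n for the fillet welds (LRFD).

E100XX → F_EXX = 100 ksi.
Effective throat t_e = 0.707 × 0.25 = 0.1767 in.
Total length L = 16 in; A_we = 0.1767 × 16 = 2.828 in².
F_nw = 0.6 F_EXX = 0.6 × 100 = 60 ksi.
φR_n = 0.75 × 60 × 2.828 = 127.3 kip.

φR_n ≈ 127 kip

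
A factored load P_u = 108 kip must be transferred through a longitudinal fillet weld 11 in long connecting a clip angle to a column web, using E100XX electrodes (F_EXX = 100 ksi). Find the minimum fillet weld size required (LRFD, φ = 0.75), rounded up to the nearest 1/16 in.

Total weld length L = 11 in.
Required throat t_e = P_u / (φ × 0.6 F_EXX × L) = 108 / (0.75 × 0.6 × 100 × 11) = 0.2182 in.
Required leg w = t_e / 0.707 = 0.3086 in → use 5/16 in.

w = 5/16 in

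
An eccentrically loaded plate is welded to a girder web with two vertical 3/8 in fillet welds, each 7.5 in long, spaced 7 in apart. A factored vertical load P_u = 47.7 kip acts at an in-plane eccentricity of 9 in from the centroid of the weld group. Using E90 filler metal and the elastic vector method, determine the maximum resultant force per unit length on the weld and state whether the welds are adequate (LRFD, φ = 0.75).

f_max ≈ 11.1 kip/in; NOT adequate

E90XX → F_EXX = 90 ksi.
Total weld length L_w = 15 in. Treat welds as unit-width lines.
Polar moment about centroid: J = 2[d³/12 + d(b/2)²] = 2[7.5³/12 + 7.5×3.5²] = 254.1 in³.
Direct shear f_v = P/L_w = 47.7 / 15 = 3.18 kip/in (vertical).
Torsion M = P·e = 47.7 × 9 = 429.3 kip·in.
Critical point at (x, y) = (3.5, 3.75) from centroid. f_tx = M·y/J = 6.337 kip/in; f_ty = M·x/J = 5.914 kip/in.
Resultant f_max = √[f_tx² + (f_v + f_ty)²] = √[6.337² + (3.18 + 5.914)²] = 11.08 kip/in.
Capacity per unit length: φr_n = 0.75 × 0.6 × 90 × (0.707 × 0.375) = 10.74 kip/in.
11.08 > 10.74 → NOT adequate.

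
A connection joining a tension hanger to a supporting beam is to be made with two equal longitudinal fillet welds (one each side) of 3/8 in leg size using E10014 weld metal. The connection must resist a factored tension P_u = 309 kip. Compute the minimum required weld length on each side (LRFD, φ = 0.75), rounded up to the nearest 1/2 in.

E100XX → F_EXX = 100 ksi.
Throat t_e = 0.707 × 0.375 = 0.2651 in.
φr_n = 0.75 × 0.6 × 100 × 0.2651 = 11.93 kip/in.
L_req = P_u / φr_n = 309 / 11.93 = 25.9 in total.
Per side: 25.9 / 2 = 12.95 in.
Round up → use L = 13 in on each side.

L = 13 in on each side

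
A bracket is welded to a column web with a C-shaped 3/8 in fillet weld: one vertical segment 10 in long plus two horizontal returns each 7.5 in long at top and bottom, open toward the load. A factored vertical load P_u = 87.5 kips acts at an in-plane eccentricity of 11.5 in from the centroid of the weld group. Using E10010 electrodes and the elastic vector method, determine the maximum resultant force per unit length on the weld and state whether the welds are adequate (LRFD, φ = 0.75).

f_max ≈ 14.6 kip/in; NOT adequate

E100XX → F_EXX = 100 ksi.
Total weld length L_w = 25 in. Treat welds as unit-width lines.
Centroid: x̄ = 2×7.5×3.75 / 25 = 2.25 in from the vertical weld.
Polar moment about centroid: J = I_x + I_y = [10³/12 + 2×7.5×5²] + [10×2.25² + 2(7.5³/12 + 7.5×1.5²)] = 613 in³.
Direct shear f_v = P/L_w = 87.5 / 25 = 3.5 kip/in (vertical).
Torsion M = P·e = 87.5 × 11.5 = 1006.2 kip·in.
Critical point at (x, y) = (5.25, 5) from centroid. f_tx = M·y/J = 8.207 kip/in; f_ty = M·x/J = 8.618 kip/in.
Resultant f_max = √[f_tx² + (f_v + f_ty)²] = √[8.207² + (3.5 + 8.618)²] = 14.64 kip/in.
Capacity per unit length: φr_n = 0.75 × 0.6 × 100 × (0.707 × 0.375) = 11.93 kip/in.
14.64 > 11.93 → NOT adequate.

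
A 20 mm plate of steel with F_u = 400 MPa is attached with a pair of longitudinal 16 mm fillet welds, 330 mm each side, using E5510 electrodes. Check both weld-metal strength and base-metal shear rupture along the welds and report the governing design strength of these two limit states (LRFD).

E55XX → F_EXX = 550 MPa.
t_e = 0.707 × 16 = 11.31 mm; L = 660 mm.
Weld metal: φR_n = 0.75 × 0.6 × 550 × 11.31 × 660 × 10⁻³ = 1848 kN.
Base metal (shear rupture): φR_n = 0.75 × 0.6 × 400 × 20 × 660 × 10⁻³ = 2376 kN.
Governing: weld metal.

φR_n ≈ 1850 kN (weld metal governs)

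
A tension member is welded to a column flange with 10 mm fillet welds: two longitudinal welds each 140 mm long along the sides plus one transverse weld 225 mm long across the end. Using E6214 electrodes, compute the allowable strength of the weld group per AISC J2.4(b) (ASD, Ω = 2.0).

R_n/Ω ≈ 757 kN

E62XX → F_EXX = 620 MPa.
t_e = 0.707 × 10 = 7.07 mm.
R_nwl = 0.6 × 620 × 7.07 × 280 × 10⁻³ = 736.4 kN (longitudinal, 2 welds).
R_nwt = 0.6 × 620 × 7.07 × 225 × 10⁻³ = 591.8 kN (transverse, base value).
(i) R_nwl + R_nwt = 1328 kN; (ii) 0.85 R_nwl + 1.5 R_nwt = 1514 kN.
R_n = max = 1514 kN [governs: (ii)]; R_n/Ω = 756.8 kN.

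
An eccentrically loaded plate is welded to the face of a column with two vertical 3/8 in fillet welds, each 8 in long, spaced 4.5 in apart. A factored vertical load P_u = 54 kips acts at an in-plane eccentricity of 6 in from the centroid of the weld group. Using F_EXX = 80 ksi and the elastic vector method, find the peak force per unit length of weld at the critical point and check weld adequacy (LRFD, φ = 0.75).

Total weld length L_w = 16 in. Treat welds as unit-width lines.
Polar moment about centroid: J = 2[d³/12 + d(b/2)²] = 2[8³/12 + 8×2.25²] = 166.3 in³.
Direct shear f_v = P/L_w = 54 / 16 = 3.375 kip/in (vertical).
Torsion M = P·e = 54 × 6 = 324 kip·in.
Critical point at (x, y) = (2.25, 4) from centroid. f_tx = M·y/J = 7.792 kip/in; f_ty = M·x/J = 4.383 kip/in.
Resultant f_max = √[f_tx² + (f_v + f_ty)²] = √[7.792² + (3.375 + 4.383)²] = 11 kip/in.
Capacity per unit length: φr_n = 0.75 × 0.6 × 80 × (0.707 × 0.375) = 9.544 kip/in.
11 > 9.544 → NOT adequate.

f_max ≈ 11 kip/in; NOT adequate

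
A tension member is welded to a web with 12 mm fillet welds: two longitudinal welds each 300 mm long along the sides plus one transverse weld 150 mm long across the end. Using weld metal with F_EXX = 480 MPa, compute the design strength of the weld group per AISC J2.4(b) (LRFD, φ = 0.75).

t_e = 0.707 × 12 = 8.484 mm.
R_nwl = 0.6 × 480 × 8.484 × 600 × 10⁻³ = 1466 kN (longitudinal, 2 welds).
R_nwt = 0.6 × 480 × 8.484 × 150 × 10⁻³ = 366.5 kN (transverse, base value).
(i) R_nwl + R_nwt = 1833 kN; (ii) 0.85 R_nwl + 1.5 R_nwt = 1796 kN.
R_n = max = 1833 kN [governs: (i)]; φR_n = 1374 kN.

φR_n ≈ 1370 kN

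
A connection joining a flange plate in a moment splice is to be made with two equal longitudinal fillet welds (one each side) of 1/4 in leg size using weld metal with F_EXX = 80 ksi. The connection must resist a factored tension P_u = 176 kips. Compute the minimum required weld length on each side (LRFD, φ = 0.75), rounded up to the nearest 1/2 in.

L = 14 in on each side

Throat t_e = 0.707 × 0.25 = 0.1767 in.
φr_n = 0.75 × 0.6 × 80 × 0.1767 = 6.363 kips/in.
L_req = P_u / φr_n = 176 / 6.363 = 27.66 in total.
Per side: 27.66 / 2 = 13.83 in.
Round up → use L = 14 in on each side.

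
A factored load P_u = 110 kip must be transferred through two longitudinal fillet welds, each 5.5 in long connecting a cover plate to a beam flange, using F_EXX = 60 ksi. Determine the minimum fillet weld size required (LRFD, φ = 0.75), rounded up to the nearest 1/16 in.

Total weld length L = 11 in.
Required throat t_e = P_u / (φ × 0.6 F_EXX × L) = 110 / (0.75 × 0.6 × 60 × 11) = 0.3704 in.
Required leg w = t_e / 0.707 = 0.5239 in → use 9/16 in.

w = 9/16 in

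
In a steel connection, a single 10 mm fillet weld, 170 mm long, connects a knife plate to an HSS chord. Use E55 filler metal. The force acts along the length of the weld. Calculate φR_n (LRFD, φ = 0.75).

E55XX → F_EXX = 550 MPa.
Effective throat t_e = 0.707 × 10 = 7.07 mm.
Total length L = 170 mm; A_we = 7.07 × 170 = 1202 mm².
F_nw = 0.6 F_EXX = 0.6 × 550 = 330 MPa.
φR_n = 0.75 × 330 × 1202 × 10⁻³ = 297.5 kN.

φR_n ≈ 297 kN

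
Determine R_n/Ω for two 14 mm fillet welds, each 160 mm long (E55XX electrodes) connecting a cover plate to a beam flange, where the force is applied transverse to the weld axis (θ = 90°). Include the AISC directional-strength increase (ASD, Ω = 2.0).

E55XX → F_EXX = 550 MPa.
t_e = 0.707 × 14 = 9.898 mm; A_we = 9.898 × 320 = 3167 mm².
Directional factor: 1.0 + 0.5 sin^1.5(90°) = 1.5.
F_nw = 0.6 × 550 × 1.5 = 495 MPa.
R_n/Ω = (495 × 3167) / 2.0 × 10⁻³ = 783.9 kN.

R_n/Ω ≈ 784 kN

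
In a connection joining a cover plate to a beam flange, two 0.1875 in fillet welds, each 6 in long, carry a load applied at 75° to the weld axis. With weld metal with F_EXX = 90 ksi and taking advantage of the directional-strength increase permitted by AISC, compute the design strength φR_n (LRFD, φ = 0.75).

φR_n ≈ 95 kip

t_e = 0.707 × 0.1875 = 0.1326 in; A_we = 0.1326 × 12 = 1.591 in².
Directional factor: 1.0 + 0.5 sin^1.5(75°) = 1.475.
F_nw = 0.6 × 90 × 1.475 = 79.63 ksi.
φR_n = 0.75 × 79.63 × 1.591 = 95.01 kip.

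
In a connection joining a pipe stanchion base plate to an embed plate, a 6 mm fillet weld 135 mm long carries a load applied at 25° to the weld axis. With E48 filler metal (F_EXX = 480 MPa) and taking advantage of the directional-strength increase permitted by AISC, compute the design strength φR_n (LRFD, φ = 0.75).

φR_n ≈ 141 kN

t_e = 0.707 × 6 = 4.242 mm; A_we = 4.242 × 135 = 572.7 mm².
Directional factor: 1.0 + 0.5 sin^1.5(25°) = 1.137.
F_nw = 0.6 × 480 × 1.137 = 327.6 MPa.
φR_n = 0.75 × 327.6 × 572.7 × 10⁻³ = 140.7 kN.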